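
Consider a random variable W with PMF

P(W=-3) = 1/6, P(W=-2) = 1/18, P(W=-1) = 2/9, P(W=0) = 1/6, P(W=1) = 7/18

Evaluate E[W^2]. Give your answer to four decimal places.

2.3333

E[W^2] = Σ w^2·P(W=w)
 = 9·1/6 + 4·1/18 + 1·2/9 + 0·1/6 + 1·7/18
 = 3/2 + 2/9 + 2/9 + 0 + 7/18
 = 7/3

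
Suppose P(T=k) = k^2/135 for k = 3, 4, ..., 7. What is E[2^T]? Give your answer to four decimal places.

71.8815

E[2^T] = Σ 2^t·P(T=t)
 = 8·1/15 + 16·16/135 + 32·5/27 + 64·4/15 + 128·49/135
 = 8/15 + 256/135 + 160/27 + 256/15 + 6272/135
 = 9704/135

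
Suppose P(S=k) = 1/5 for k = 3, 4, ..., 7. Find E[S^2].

27

E[S^2] = Σ s^2·P(S=s)
 = 9·1/5 + 16·1/5 + 25·1/5 + 36·1/5 + 49·1/5
 = 9/5 + 16/5 + 5 + 36/5 + 49/5
 = 27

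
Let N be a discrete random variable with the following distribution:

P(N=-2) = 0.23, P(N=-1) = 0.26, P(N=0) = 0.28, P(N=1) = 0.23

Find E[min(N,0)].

-0.72

E[min(N,0)] = Σ min(n,0)·P(N=n)
 = (-2)·0.23 + (-1)·0.26 + 0·0.28 + 0·0.23
 = (-0.46) + (-0.26) + 0 + 0
 = -0.72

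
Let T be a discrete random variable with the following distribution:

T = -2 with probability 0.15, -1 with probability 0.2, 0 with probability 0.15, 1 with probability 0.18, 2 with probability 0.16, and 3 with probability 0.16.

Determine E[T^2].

E[T^2] = Σ t^2·P(T=t)
 = 4·0.15 + 1·0.2 + 0·0.15 + 1·0.18 + 4·0.16 + 9·0.16
 = 0.6 + 0.2 + 0 + 0.18 + 0.64 + 1.44
 = 3.06

3.06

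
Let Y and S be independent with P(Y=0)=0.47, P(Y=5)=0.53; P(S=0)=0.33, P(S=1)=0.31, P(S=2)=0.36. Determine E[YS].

2.7295

E[YS] = Σ_y Σ_s ys · P(Y=y)P(S=s)
 = 0·0.1551 + 0·0.1457 + 0·0.1692 + 0·0.1749 + 5·0.1643 + 10·0.1908
 = 0 + 0 + 0 + 0 + 0.8215 + 1.908
 = 2.7295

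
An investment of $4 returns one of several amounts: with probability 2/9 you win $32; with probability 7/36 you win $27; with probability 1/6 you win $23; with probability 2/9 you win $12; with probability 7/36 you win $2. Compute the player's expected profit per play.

15.25

E[payout] = 32·2/9 + 27·7/36 + 23·1/6 + 12·2/9 + 2·7/36
 = 64/9 + 21/4 + 23/6 + 8/3 + 7/18
 = 77/4
Net = 77/4 - 4 = 61/4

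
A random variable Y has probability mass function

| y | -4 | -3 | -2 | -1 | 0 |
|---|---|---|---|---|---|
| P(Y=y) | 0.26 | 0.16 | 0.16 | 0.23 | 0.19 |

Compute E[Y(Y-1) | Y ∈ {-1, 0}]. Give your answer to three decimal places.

P(Y ∈ {-1, 0}) = 0.23 + 0.19 = 0.42.
E[Y(Y-1) | Y ∈ {-1, 0}] = [2·0.23 + 0·0.19] / 0.42
 = 0.46 / 0.42
 = 23/21

1.095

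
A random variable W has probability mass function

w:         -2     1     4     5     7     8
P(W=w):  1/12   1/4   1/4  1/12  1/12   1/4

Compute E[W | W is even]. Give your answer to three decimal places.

P(W is even) = 1/12 + 1/4 + 1/4 = 7/12.
E[W | W is even] = [(-2)·1/12 + 4·1/4 + 8·1/4] / (7/12)
 = 17/6 / (7/12)
 = 34/7

4.857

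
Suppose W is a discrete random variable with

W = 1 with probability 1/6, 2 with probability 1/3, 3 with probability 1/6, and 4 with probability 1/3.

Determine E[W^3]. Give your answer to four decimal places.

28.6667

E[W^3] = Σ w^3·P(W=w)
 = 1·1/6 + 8·1/3 + 27·1/6 + 64·1/3
 = 1/6 + 8/3 + 9/2 + 64/3
 = 86/3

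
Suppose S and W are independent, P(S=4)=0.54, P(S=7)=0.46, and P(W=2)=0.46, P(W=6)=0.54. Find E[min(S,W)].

E[min(S,W)] = Σ_s Σ_w min(s,w) · P(S=s)P(W=w)
 = 2·0.2484 + 4·0.2916 + 2·0.2116 + 6·0.2484
 = 0.4968 + 1.1664 + 0.4232 + 1.4904
 = 3.5768

3.5768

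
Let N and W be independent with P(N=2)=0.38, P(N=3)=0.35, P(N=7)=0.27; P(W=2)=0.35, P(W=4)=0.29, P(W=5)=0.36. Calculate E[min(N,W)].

2.6757

E[min(N,W)] = Σ_n Σ_w min(n,w) · P(N=n)P(W=w)
 = 2·0.133 + 2·0.1102 + 2·0.1368 + 2·0.1225 + 3·0.1015 + 3·0.126 + 2·0.0945 + 4·0.0783 + 5·0.0972
 = 0.266 + 0.2204 + 0.2736 + 0.245 + 0.3045 + 0.378 + 0.189 + 0.3132 + 0.486
 = 2.6757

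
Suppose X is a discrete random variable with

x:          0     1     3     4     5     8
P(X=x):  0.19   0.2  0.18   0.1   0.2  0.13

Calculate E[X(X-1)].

E[X(X-1)] = Σ x(x-1)·P(X=x)
 = 0·0.19 + 0·0.2 + 6·0.18 + 12·0.1 + 20·0.2 + 56·0.13
 = 0 + 0 + 1.08 + 1.2 + 4 + 7.28
 = 13.56

13.56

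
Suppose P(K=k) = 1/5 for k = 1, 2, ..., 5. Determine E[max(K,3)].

E[max(K,3)] = Σ max(k,3)·P(K=k)
 = 3·1/5 + 3·1/5 + 3·1/5 + 4·1/5 + 5·1/5
 = 3/5 + 3/5 + 3/5 + 4/5 + 1
 = 18/5

3.6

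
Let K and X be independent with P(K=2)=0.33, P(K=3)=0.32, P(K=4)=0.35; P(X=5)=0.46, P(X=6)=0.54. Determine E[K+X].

8.56

E[K+X] = Σ_k Σ_x (k+x) · P(K=k)P(X=x)
 = 7·0.1518 + 8·0.1782 + 8·0.1472 + 9·0.1728 + 9·0.161 + 10·0.189
 = 1.0626 + 1.4256 + 1.1776 + 1.5552 + 1.449 + 1.89
 = 8.56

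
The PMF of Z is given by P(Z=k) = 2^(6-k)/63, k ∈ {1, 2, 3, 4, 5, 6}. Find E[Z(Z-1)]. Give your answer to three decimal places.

3.143

E[Z(Z-1)] = Σ z(z-1)·P(Z=z)
 = 0·32/63 + 2·16/63 + 6·8/63 + 12·4/63 + 20·2/63 + 30·1/63
 = 0 + 32/63 + 16/21 + 16/21 + 40/63 + 10/21
 = 22/7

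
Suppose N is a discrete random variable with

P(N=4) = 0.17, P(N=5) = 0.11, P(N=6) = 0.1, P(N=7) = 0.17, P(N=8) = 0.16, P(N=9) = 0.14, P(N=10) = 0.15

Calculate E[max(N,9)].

9.15

E[max(N,9)] = Σ max(n,9)·P(N=n)
 = 9·0.17 + 9·0.11 + 9·0.1 + 9·0.17 + 9·0.16 + 9·0.14 + 10·0.15
 = 1.53 + 0.99 + 0.9 + 1.53 + 1.44 + 1.26 + 1.5
 = 9.15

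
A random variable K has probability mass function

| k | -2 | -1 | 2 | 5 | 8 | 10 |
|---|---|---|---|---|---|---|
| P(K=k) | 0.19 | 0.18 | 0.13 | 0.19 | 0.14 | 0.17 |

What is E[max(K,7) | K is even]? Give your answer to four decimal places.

8.0317

P(K is even) = 0.19 + 0.13 + 0.14 + 0.17 = 0.63.
E[max(K,7) | K is even] = [7·0.19 + 7·0.13 + 8·0.14 + 10·0.17] / 0.63
 = 5.06 / 0.63
 = 506/63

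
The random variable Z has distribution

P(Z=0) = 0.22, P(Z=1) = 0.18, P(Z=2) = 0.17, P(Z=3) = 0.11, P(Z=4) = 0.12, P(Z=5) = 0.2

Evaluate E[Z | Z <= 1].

0.45

P(Z <= 1) = 0.22 + 0.18 = 0.4.
E[Z | Z <= 1] = [0·0.22 + 1·0.18] / 0.4
 = 0.18 / 0.4
 = 9/20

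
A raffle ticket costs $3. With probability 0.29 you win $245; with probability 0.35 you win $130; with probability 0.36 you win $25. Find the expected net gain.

122.55

E[payout] = 245·0.29 + 130·0.35 + 25·0.36
 = 71.05 + 45.5 + 9
 = 125.55
Net = 125.55 - 3 = 122.55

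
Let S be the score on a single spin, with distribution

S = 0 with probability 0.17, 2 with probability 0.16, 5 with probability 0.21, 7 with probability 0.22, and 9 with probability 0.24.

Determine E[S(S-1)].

31.04

E[S(S-1)] = Σ s(s-1)·P(S=s)
 = 0·0.17 + 2·0.16 + 20·0.21 + 42·0.22 + 72·0.24
 = 0 + 0.32 + 4.2 + 9.24 + 17.28
 = 31.04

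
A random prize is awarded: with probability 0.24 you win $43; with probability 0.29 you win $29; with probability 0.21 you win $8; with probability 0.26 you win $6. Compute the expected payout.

21.97

E[payout] = 43·0.24 + 29·0.29 + 8·0.21 + 6·0.26
 = 10.32 + 8.41 + 1.68 + 1.56
 = 21.97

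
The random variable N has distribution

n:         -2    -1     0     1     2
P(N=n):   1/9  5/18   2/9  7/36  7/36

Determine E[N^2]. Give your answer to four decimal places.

1.6944

E[N^2] = Σ n^2·P(N=n)
 = 4·1/9 + 1·5/18 + 0·2/9 + 1·7/36 + 4·7/36
 = 4/9 + 5/18 + 0 + 7/36 + 7/9
 = 61/36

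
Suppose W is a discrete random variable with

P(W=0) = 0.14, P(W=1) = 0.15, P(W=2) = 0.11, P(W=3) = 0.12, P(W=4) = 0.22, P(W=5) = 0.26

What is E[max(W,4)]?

4.26

E[max(W,4)] = Σ max(w,4)·P(W=w)
 = 4·0.14 + 4·0.15 + 4·0.11 + 4·0.12 + 4·0.22 + 5·0.26
 = 0.56 + 0.6 + 0.44 + 0.48 + 0.88 + 1.3
 = 4.26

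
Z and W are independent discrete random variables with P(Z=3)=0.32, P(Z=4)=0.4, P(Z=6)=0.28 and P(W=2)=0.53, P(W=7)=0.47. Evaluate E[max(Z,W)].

E[max(Z,W)] = Σ_z Σ_w max(z,w) · P(Z=z)P(W=w)
 = 3·0.1696 + 7·0.1504 + 4·0.212 + 7·0.188 + 6·0.1484 + 7·0.1316
 = 0.5088 + 1.0528 + 0.848 + 1.316 + 0.8904 + 0.9212
 = 5.5372

5.5372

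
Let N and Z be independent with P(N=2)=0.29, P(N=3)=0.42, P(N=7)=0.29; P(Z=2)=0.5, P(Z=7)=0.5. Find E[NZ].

E[NZ] = Σ_n Σ_z nz · P(N=n)P(Z=z)
 = 4·0.145 + 14·0.145 + 6·0.21 + 21·0.21 + 14·0.145 + 49·0.145
 = 0.58 + 2.03 + 1.26 + 4.41 + 2.03 + 7.105
 = 17.415

17.415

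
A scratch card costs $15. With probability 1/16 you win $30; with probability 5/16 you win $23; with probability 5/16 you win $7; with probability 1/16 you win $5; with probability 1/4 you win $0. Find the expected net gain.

E[payout] = 30·1/16 + 23·5/16 + 7·5/16 + 5·1/16 + 0·1/4
 = 15/8 + 115/16 + 35/16 + 5/16 + 0
 = 185/16
Net = 185/16 - 15 = -55/16

-3.4375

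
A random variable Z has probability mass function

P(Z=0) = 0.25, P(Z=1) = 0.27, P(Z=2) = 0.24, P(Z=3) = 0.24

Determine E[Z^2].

3.39

E[Z^2] = Σ z^2·P(Z=z)
 = 0·0.25 + 1·0.27 + 4·0.24 + 9·0.24
 = 0 + 0.27 + 0.96 + 2.16
 = 3.39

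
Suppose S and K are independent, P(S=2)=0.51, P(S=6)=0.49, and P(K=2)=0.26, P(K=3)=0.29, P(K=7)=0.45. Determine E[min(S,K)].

E[min(S,K)] = Σ_s Σ_k min(s,k) · P(S=s)P(K=k)
 = 2·0.1326 + 2·0.1479 + 2·0.2295 + 2·0.1274 + 3·0.1421 + 6·0.2205
 = 0.2652 + 0.2958 + 0.459 + 0.2548 + 0.4263 + 1.323
 = 3.0241

3.0241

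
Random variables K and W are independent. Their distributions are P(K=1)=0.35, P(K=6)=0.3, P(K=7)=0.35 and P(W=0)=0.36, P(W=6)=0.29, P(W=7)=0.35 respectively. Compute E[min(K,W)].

E[min(K,W)] = Σ_k Σ_w min(k,w) · P(K=k)P(W=w)
 = 0·0.126 + 1·0.1015 + 1·0.1225 + 0·0.108 + 6·0.087 + 6·0.105 + 0·0.126 + 6·0.1015 + 7·0.1225
 = 0 + 0.1015 + 0.1225 + 0 + 0.522 + 0.63 + 0 + 0.609 + 0.8575
 = 2.8425

2.8425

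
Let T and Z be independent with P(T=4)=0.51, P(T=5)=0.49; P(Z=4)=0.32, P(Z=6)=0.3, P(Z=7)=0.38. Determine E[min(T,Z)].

E[min(T,Z)] = Σ_t Σ_z min(t,z) · P(T=t)P(Z=z)
 = 4·0.1632 + 4·0.153 + 4·0.1938 + 4·0.1568 + 5·0.147 + 5·0.1862
 = 0.6528 + 0.612 + 0.7752 + 0.6272 + 0.735 + 0.931
 = 4.3332

4.3332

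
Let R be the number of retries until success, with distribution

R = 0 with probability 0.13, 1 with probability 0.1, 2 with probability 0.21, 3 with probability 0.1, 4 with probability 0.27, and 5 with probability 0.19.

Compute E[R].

2.85

E[R] = Σ r·P(R=r)
 = 0·0.13 + 1·0.1 + 2·0.21 + 3·0.1 + 4·0.27 + 5·0.19
 = 0 + 0.1 + 0.42 + 0.3 + 1.08 + 0.95
 = 2.85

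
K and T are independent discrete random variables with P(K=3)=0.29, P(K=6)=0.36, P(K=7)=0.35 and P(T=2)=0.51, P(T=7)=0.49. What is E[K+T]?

9.93

E[K+T] = Σ_k Σ_t (k+t) · P(K=k)P(T=t)
 = 5·0.1479 + 10·0.1421 + 8·0.1836 + 13·0.1764 + 9·0.1785 + 14·0.1715
 = 0.7395 + 1.421 + 1.4688 + 2.2932 + 1.6065 + 2.401
 = 9.93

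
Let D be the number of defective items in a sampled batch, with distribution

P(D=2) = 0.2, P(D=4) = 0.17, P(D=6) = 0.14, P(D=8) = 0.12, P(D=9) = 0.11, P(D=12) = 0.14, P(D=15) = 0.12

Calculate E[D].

E[D] = Σ d·P(D=d)
 = 2·0.2 + 4·0.17 + 6·0.14 + 8·0.12 + 9·0.11 + 12·0.14 + 15·0.12
 = 0.4 + 0.68 + 0.84 + 0.96 + 0.99 + 1.68 + 1.8
 = 7.35

7.35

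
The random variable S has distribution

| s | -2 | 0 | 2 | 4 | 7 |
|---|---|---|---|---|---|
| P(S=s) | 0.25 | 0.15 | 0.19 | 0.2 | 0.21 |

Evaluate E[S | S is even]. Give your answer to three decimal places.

0.861

P(S is even) = 0.25 + 0.15 + 0.19 + 0.2 = 0.79.
E[S | S is even] = [(-2)·0.25 + 0·0.15 + 2·0.19 + 4·0.2] / 0.79
 = 0.68 / 0.79
 = 68/79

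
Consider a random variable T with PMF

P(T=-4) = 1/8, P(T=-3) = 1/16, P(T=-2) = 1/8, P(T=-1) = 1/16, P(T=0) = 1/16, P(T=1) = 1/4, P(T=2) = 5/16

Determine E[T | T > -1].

1.4

P(T > -1) = 1/16 + 1/4 + 5/16 = 5/8.
E[T | T > -1] = [0·1/16 + 1·1/4 + 2·5/16] / (5/8)
 = 7/8 / (5/8)
 = 7/5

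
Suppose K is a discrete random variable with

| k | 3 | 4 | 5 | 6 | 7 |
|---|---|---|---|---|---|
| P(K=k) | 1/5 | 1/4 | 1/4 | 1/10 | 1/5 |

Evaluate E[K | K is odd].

5

P(K is odd) = 1/5 + 1/4 + 1/5 = 13/20.
E[K | K is odd] = [3·1/5 + 5·1/4 + 7·1/5] / (13/20)
 = 13/4 / (13/20)
 = 5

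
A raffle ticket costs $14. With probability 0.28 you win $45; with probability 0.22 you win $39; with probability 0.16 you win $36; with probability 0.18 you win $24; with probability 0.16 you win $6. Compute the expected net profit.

18.22

E[payout] = 45·0.28 + 39·0.22 + 36·0.16 + 24·0.18 + 6·0.16
 = 12.6 + 8.58 + 5.76 + 4.32 + 0.96
 = 32.22
Net = 32.22 - 14 = 18.22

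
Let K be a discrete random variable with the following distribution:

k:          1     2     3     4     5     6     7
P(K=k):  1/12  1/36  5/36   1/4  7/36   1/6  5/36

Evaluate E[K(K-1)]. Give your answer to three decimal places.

E[K(K-1)] = Σ k(k-1)·P(K=k)
 = 0·1/12 + 2·1/36 + 6·5/36 + 12·1/4 + 20·7/36 + 30·1/6 + 42·5/36
 = 0 + 1/18 + 5/6 + 3 + 35/9 + 5 + 35/6
 = 335/18

18.611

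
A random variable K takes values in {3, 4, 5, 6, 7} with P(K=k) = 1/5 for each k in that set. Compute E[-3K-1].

-16

E[-3K-1] = Σ (-3k-1)·P(K=k)
 = (-10)·1/5 + (-13)·1/5 + (-16)·1/5 + (-19)·1/5 + (-22)·1/5
 = (-2) + (-13/5) + (-16/5) + (-19/5) + (-22/5)
 = -16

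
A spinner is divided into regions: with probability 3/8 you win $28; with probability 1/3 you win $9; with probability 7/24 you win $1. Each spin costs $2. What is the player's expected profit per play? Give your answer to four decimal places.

11.7917

E[payout] = 28·3/8 + 9·1/3 + 1·7/24
 = 21/2 + 3 + 7/24
 = 331/24
Net = 331/24 - 2 = 283/24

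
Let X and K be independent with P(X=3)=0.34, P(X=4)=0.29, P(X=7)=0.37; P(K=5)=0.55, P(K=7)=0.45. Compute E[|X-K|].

E[|X-K|] = Σ_x Σ_k |x-k| · P(X=x)P(K=k)
 = 2·0.187 + 4·0.153 + 1·0.1595 + 3·0.1305 + 2·0.2035 + 0·0.1665
 = 0.374 + 0.612 + 0.1595 + 0.3915 + 0.407 + 0
 = 1.944

1.944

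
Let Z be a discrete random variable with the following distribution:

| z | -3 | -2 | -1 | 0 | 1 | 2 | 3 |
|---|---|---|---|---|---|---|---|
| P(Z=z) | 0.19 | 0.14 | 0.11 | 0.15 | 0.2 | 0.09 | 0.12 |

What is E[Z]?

E[Z] = Σ z·P(Z=z)
 = (-3)·0.19 + (-2)·0.14 + (-1)·0.11 + 0·0.15 + 1·0.2 + 2·0.09 + 3·0.12
 = (-0.57) + (-0.28) + (-0.11) + 0 + 0.2 + 0.18 + 0.36
 = -0.22

-0.22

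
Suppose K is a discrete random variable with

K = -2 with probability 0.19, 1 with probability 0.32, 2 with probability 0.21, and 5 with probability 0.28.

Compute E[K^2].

8.92

E[K^2] = Σ k^2·P(K=k)
 = 4·0.19 + 1·0.32 + 4·0.21 + 25·0.28
 = 0.76 + 0.32 + 0.84 + 7
 = 8.92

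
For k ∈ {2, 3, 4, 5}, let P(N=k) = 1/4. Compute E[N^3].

E[N^3] = Σ n^3·P(N=n)
 = 8·1/4 + 27·1/4 + 64·1/4 + 125·1/4
 = 2 + 27/4 + 16 + 125/4
 = 56

56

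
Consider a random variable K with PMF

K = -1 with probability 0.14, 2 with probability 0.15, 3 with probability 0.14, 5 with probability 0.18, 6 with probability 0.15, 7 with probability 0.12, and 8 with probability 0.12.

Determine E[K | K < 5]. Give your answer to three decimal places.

P(K < 5) = 0.14 + 0.15 + 0.14 = 0.43.
E[K | K < 5] = [(-1)·0.14 + 2·0.15 + 3·0.14] / 0.43
 = 0.58 / 0.43
 = 58/43

1.349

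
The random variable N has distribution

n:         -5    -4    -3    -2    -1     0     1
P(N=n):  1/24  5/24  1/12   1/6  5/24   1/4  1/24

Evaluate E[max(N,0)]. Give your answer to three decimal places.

0.042

E[max(N,0)] = Σ max(n,0)·P(N=n)
 = 0·1/24 + 0·5/24 + 0·1/12 + 0·1/6 + 0·5/24 + 0·1/4 + 1·1/24
 = 0 + 0 + 0 + 0 + 0 + 0 + 1/24
 = 1/24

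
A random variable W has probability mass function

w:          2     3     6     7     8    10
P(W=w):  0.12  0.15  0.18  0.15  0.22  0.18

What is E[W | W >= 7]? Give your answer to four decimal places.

P(W >= 7) = 0.15 + 0.22 + 0.18 = 0.55.
E[W | W >= 7] = [7·0.15 + 8·0.22 + 10·0.18] / 0.55
 = 4.61 / 0.55
 = 461/55

8.3818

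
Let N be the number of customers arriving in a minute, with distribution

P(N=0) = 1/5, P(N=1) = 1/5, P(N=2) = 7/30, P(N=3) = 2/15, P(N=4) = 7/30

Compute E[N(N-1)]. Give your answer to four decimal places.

4.0667

E[N(N-1)] = Σ n(n-1)·P(N=n)
 = 0·1/5 + 0·1/5 + 2·7/30 + 6·2/15 + 12·7/30
 = 0 + 0 + 7/15 + 4/5 + 14/5
 = 61/15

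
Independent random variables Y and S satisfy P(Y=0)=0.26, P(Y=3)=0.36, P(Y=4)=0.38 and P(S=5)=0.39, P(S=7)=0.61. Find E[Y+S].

8.82

E[Y+S] = Σ_y Σ_s (y+s) · P(Y=y)P(S=s)
 = 5·0.1014 + 7·0.1586 + 8·0.1404 + 10·0.2196 + 9·0.1482 + 11·0.2318
 = 0.507 + 1.1102 + 1.1232 + 2.196 + 1.3338 + 2.5498
 = 8.82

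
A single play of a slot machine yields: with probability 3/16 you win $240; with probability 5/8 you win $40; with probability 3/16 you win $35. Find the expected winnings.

76.5625

E[payout] = 240·3/16 + 40·5/8 + 35·3/16
 = 45 + 25 + 105/16
 = 1225/16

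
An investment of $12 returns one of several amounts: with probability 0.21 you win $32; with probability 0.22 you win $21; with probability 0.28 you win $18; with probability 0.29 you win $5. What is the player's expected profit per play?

E[payout] = 32·0.21 + 21·0.22 + 18·0.28 + 5·0.29
 = 6.72 + 4.62 + 5.04 + 1.45
 = 17.83
Net = 17.83 - 12 = 5.83

5.83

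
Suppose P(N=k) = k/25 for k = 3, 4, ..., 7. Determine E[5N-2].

25

E[5N-2] = Σ (5n-2)·P(N=n)
 = 13·3/25 + 18·4/25 + 23·1/5 + 28·6/25 + 33·7/25
 = 39/25 + 72/25 + 23/5 + 168/25 + 231/25
 = 25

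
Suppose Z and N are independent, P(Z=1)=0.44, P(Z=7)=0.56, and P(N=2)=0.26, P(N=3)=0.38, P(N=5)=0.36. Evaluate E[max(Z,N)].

E[max(Z,N)] = Σ_z Σ_n max(z,n) · P(Z=z)P(N=n)
 = 2·0.1144 + 3·0.1672 + 5·0.1584 + 7·0.1456 + 7·0.2128 + 7·0.2016
 = 0.2288 + 0.5016 + 0.792 + 1.0192 + 1.4896 + 1.4112
 = 5.4424

5.4424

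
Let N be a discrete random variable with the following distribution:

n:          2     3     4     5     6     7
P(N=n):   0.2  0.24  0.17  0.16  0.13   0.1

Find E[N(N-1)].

E[N(N-1)] = Σ n(n-1)·P(N=n)
 = 2·0.2 + 6·0.24 + 12·0.17 + 20·0.16 + 30·0.13 + 42·0.1
 = 0.4 + 1.44 + 2.04 + 3.2 + 3.9 + 4.2
 = 15.18

15.18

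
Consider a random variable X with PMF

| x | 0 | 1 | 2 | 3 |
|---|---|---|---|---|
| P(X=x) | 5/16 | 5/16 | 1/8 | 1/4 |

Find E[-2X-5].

-7.625

E[-2X-5] = Σ (-2x-5)·P(X=x)
 = (-5)·5/16 + (-7)·5/16 + (-9)·1/8 + (-11)·1/4
 = (-25/16) + (-35/16) + (-9/8) + (-11/4)
 = -61/8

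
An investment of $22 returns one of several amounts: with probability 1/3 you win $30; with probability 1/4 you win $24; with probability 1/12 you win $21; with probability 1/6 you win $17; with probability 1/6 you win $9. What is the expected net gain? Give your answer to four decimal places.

0.0833

E[payout] = 30·1/3 + 24·1/4 + 21·1/12 + 17·1/6 + 9·1/6
 = 10 + 6 + 7/4 + 17/6 + 3/2
 = 265/12
Net = 265/12 - 22 = 1/12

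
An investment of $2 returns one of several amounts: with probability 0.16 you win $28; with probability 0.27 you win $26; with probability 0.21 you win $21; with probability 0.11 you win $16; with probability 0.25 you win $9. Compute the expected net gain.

17.92

E[payout] = 28·0.16 + 26·0.27 + 21·0.21 + 16·0.11 + 9·0.25
 = 4.48 + 7.02 + 4.41 + 1.76 + 2.25
 = 19.92
Net = 19.92 - 2 = 17.92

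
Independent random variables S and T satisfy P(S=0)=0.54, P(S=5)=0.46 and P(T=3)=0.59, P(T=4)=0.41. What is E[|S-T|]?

2.5728

E[|S-T|] = Σ_s Σ_t |s-t| · P(S=s)P(T=t)
 = 3·0.3186 + 4·0.2214 + 2·0.2714 + 1·0.1886
 = 0.9558 + 0.8856 + 0.5428 + 0.1886
 = 2.5728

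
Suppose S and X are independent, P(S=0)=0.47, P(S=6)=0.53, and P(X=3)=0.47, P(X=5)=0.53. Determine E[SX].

E[SX] = Σ_s Σ_x sx · P(S=s)P(X=x)
 = 0·0.2209 + 0·0.2491 + 18·0.2491 + 30·0.2809
 = 0 + 0 + 4.4838 + 8.427
 = 12.9108

12.9108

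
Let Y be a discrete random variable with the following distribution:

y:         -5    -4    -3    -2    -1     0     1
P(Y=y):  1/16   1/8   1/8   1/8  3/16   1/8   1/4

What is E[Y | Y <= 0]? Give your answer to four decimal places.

-2.1667

P(Y <= 0) = 1/16 + 1/8 + 1/8 + 1/8 + 3/16 + 1/8 = 3/4.
E[Y | Y <= 0] = [(-5)·1/16 + (-4)·1/8 + (-3)·1/8 + (-2)·1/8 + (-1)·3/16 + 0·1/8] / (3/4)
 = -13/8 / (3/4)
 = -13/6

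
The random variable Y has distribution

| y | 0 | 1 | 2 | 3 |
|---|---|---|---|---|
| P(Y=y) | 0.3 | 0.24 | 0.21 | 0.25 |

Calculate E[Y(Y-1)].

E[Y(Y-1)] = Σ y(y-1)·P(Y=y)
 = 0·0.3 + 0·0.24 + 2·0.21 + 6·0.25
 = 0 + 0 + 0.42 + 1.5
 = 1.92

1.92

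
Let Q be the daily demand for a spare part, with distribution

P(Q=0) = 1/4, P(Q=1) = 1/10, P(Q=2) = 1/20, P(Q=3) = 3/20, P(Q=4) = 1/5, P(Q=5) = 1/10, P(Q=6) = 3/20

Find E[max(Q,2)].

3.45

E[max(Q,2)] = Σ max(q,2)·P(Q=q)
 = 2·1/4 + 2·1/10 + 2·1/20 + 3·3/20 + 4·1/5 + 5·1/10 + 6·3/20
 = 1/2 + 1/5 + 1/10 + 9/20 + 4/5 + 1/2 + 9/10
 = 69/20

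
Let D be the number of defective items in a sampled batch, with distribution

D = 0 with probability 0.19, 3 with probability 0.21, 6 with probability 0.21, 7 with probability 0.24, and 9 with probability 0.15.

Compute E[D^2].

33.36

E[D^2] = Σ d^2·P(D=d)
 = 0·0.19 + 9·0.21 + 36·0.21 + 49·0.24 + 81·0.15
 = 0 + 1.89 + 7.56 + 11.76 + 12.15
 = 33.36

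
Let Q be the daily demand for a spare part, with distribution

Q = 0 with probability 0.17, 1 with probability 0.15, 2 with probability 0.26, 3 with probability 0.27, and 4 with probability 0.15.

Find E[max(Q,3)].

3.15

E[max(Q,3)] = Σ max(q,3)·P(Q=q)
 = 3·0.17 + 3·0.15 + 3·0.26 + 3·0.27 + 4·0.15
 = 0.51 + 0.45 + 0.78 + 0.81 + 0.6
 = 3.15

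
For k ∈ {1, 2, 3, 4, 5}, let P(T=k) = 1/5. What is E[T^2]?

11

E[T^2] = Σ t^2·P(T=t)
 = 1·1/5 + 4·1/5 + 9·1/5 + 16·1/5 + 25·1/5
 = 1/5 + 4/5 + 9/5 + 16/5 + 5
 = 11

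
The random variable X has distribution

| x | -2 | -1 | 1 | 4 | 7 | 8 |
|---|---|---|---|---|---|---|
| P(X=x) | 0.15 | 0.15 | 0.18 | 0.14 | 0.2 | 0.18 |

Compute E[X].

E[X] = Σ x·P(X=x)
 = (-2)·0.15 + (-1)·0.15 + 1·0.18 + 4·0.14 + 7·0.2 + 8·0.18
 = (-0.3) + (-0.15) + 0.18 + 0.56 + 1.4 + 1.44
 = 3.13

3.13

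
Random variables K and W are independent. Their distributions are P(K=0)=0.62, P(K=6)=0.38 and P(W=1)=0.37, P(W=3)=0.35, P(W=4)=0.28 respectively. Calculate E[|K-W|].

E[|K-W|] = Σ_k Σ_w |k-w| · P(K=k)P(W=w)
 = 1·0.2294 + 3·0.217 + 4·0.1736 + 5·0.1406 + 3·0.133 + 2·0.1064
 = 0.2294 + 0.651 + 0.6944 + 0.703 + 0.399 + 0.2128
 = 2.8896

2.8896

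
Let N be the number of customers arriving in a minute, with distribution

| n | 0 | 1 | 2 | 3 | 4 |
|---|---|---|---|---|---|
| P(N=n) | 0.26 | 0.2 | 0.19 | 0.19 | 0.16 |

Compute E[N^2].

E[N^2] = Σ n^2·P(N=n)
 = 0·0.26 + 1·0.2 + 4·0.19 + 9·0.19 + 16·0.16
 = 0 + 0.2 + 0.76 + 1.71 + 2.56
 = 5.23

5.23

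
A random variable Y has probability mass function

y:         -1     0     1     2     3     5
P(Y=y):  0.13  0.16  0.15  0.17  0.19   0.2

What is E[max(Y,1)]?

2.35

E[max(Y,1)] = Σ max(y,1)·P(Y=y)
 = 1·0.13 + 1·0.16 + 1·0.15 + 2·0.17 + 3·0.19 + 5·0.2
 = 0.13 + 0.16 + 0.15 + 0.34 + 0.57 + 1
 = 2.35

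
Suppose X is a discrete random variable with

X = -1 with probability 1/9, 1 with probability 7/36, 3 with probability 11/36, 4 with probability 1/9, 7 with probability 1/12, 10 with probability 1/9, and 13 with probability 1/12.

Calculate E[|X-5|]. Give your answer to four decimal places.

3.5556

E[|X-5|] = Σ |x-5|·P(X=x)
 = 6·1/9 + 4·7/36 + 2·11/36 + 1·1/9 + 2·1/12 + 5·1/9 + 8·1/12
 = 2/3 + 7/9 + 11/18 + 1/9 + 1/6 + 5/9 + 2/3
 = 32/9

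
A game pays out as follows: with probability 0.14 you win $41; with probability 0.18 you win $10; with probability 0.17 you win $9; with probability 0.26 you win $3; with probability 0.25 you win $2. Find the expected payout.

10.35

E[payout] = 41·0.14 + 10·0.18 + 9·0.17 + 3·0.26 + 2·0.25
 = 5.74 + 1.8 + 1.53 + 0.78 + 0.5
 = 10.35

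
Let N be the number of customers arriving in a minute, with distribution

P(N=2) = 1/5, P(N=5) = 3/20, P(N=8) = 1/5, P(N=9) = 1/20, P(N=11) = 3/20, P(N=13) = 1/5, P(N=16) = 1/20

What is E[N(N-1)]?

E[N(N-1)] = Σ n(n-1)·P(N=n)
 = 2·1/5 + 20·3/20 + 56·1/5 + 72·1/20 + 110·3/20 + 156·1/5 + 240·1/20
 = 2/5 + 3 + 56/5 + 18/5 + 33/2 + 156/5 + 12
 = 779/10

77.9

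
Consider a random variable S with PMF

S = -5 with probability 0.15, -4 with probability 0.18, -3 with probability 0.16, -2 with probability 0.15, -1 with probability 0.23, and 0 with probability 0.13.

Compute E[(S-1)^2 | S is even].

P(S is even) = 0.18 + 0.15 + 0.13 = 0.46.
E[(S-1)^2 | S is even] = [25·0.18 + 9·0.15 + 1·0.13] / 0.46
 = 5.98 / 0.46
 = 13

13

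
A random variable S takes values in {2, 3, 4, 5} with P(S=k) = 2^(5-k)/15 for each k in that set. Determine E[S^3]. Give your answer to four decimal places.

E[S^3] = Σ s^3·P(S=s)
 = 8·8/15 + 27·4/15 + 64·2/15 + 125·1/15
 = 64/15 + 36/5 + 128/15 + 25/3
 = 85/3

28.3333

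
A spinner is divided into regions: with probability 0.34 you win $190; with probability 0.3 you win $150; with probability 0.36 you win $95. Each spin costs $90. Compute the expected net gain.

53.8

E[payout] = 190·0.34 + 150·0.3 + 95·0.36
 = 64.6 + 45 + 34.2
 = 143.8
Net = 143.8 - 90 = 53.8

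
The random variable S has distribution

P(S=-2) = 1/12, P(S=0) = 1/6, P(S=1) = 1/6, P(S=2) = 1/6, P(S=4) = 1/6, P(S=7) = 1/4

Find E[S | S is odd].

P(S is odd) = 1/6 + 1/4 = 5/12.
E[S | S is odd] = [1·1/6 + 7·1/4] / (5/12)
 = 23/12 / (5/12)
 = 23/5

4.6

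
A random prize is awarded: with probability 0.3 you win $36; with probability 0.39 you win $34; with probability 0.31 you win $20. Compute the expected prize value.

30.26

E[payout] = 36·0.3 + 34·0.39 + 20·0.31
 = 10.8 + 13.26 + 6.2
 = 30.26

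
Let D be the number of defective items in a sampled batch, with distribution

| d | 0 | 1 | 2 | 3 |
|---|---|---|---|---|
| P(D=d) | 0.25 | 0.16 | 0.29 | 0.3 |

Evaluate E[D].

E[D] = Σ d·P(D=d)
 = 0·0.25 + 1·0.16 + 2·0.29 + 3·0.3
 = 0 + 0.16 + 0.58 + 0.9
 = 1.64

1.64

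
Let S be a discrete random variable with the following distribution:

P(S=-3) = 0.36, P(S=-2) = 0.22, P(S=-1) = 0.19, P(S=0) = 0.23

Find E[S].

E[S] = Σ s·P(S=s)
 = (-3)·0.36 + (-2)·0.22 + (-1)·0.19 + 0·0.23
 = (-1.08) + (-0.44) + (-0.19) + 0
 = -1.71

-1.71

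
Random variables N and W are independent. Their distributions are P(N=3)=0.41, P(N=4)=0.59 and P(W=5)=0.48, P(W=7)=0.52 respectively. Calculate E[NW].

21.6836

E[NW] = Σ_n Σ_w nw · P(N=n)P(W=w)
 = 15·0.1968 + 21·0.2132 + 20·0.2832 + 28·0.3068
 = 2.952 + 4.4772 + 5.664 + 8.5904
 = 21.6836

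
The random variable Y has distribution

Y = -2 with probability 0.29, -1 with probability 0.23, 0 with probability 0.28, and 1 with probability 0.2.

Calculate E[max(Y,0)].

0.2

E[max(Y,0)] = Σ max(y,0)·P(Y=y)
 = 0·0.29 + 0·0.23 + 0·0.28 + 1·0.2
 = 0 + 0 + 0 + 0.2
 = 0.2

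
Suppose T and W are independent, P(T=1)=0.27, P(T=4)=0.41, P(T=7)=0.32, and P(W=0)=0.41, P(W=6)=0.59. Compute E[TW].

E[TW] = Σ_t Σ_w tw · P(T=t)P(W=w)
 = 0·0.1107 + 6·0.1593 + 0·0.1681 + 24·0.2419 + 0·0.1312 + 42·0.1888
 = 0 + 0.9558 + 0 + 5.8056 + 0 + 7.9296
 = 14.691

14.691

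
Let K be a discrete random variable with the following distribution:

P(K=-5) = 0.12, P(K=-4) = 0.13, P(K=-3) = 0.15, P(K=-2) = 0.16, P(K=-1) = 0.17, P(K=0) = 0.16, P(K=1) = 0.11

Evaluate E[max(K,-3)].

E[max(K,-3)] = Σ max(k,-3)·P(K=k)
 = (-3)·0.12 + (-3)·0.13 + (-3)·0.15 + (-2)·0.16 + (-1)·0.17 + 0·0.16 + 1·0.11
 = (-0.36) + (-0.39) + (-0.45) + (-0.32) + (-0.17) + 0 + 0.11
 = -1.58

-1.58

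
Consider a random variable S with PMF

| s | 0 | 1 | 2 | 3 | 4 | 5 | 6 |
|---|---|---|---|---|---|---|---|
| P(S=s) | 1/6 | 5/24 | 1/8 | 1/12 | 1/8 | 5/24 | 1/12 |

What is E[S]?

2.75

E[S] = Σ s·P(S=s)
 = 0·1/6 + 1·5/24 + 2·1/8 + 3·1/12 + 4·1/8 + 5·5/24 + 6·1/12
 = 0 + 5/24 + 1/4 + 1/4 + 1/2 + 25/24 + 1/2
 = 11/4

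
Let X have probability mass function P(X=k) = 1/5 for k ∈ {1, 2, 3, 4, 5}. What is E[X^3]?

E[X^3] = Σ x^3·P(X=x)
 = 1·1/5 + 8·1/5 + 27·1/5 + 64·1/5 + 125·1/5
 = 1/5 + 8/5 + 27/5 + 64/5 + 25
 = 45

45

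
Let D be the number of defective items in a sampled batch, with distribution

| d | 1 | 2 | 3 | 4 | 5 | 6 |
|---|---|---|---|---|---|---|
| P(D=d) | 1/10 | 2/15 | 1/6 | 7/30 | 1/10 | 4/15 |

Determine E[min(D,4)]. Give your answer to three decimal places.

E[min(D,4)] = Σ min(d,4)·P(D=d)
 = 1·1/10 + 2·2/15 + 3·1/6 + 4·7/30 + 4·1/10 + 4·4/15
 = 1/10 + 4/15 + 1/2 + 14/15 + 2/5 + 16/15
 = 49/15

3.267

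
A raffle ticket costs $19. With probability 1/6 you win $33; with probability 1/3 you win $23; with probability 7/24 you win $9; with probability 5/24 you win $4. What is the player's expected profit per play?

E[payout] = 33·1/6 + 23·1/3 + 9·7/24 + 4·5/24
 = 11/2 + 23/3 + 21/8 + 5/6
 = 133/8
Net = 133/8 - 19 = -19/8

-2.375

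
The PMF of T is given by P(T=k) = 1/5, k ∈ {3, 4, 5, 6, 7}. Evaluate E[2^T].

49.6

E[2^T] = Σ 2^t·P(T=t)
 = 8·1/5 + 16·1/5 + 32·1/5 + 64·1/5 + 128·1/5
 = 8/5 + 16/5 + 32/5 + 64/5 + 128/5
 = 248/5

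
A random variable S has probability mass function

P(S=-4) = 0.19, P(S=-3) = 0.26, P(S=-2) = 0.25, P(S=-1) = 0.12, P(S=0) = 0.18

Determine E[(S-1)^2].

E[(S-1)^2] = Σ (s-1)^2·P(S=s)
 = 25·0.19 + 16·0.26 + 9·0.25 + 4·0.12 + 1·0.18
 = 4.75 + 4.16 + 2.25 + 0.48 + 0.18
 = 11.82

11.82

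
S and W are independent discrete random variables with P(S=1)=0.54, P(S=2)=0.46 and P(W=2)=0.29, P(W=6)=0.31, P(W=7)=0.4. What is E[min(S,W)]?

E[min(S,W)] = Σ_s Σ_w min(s,w) · P(S=s)P(W=w)
 = 1·0.1566 + 1·0.1674 + 1·0.216 + 2·0.1334 + 2·0.1426 + 2·0.184
 = 0.1566 + 0.1674 + 0.216 + 0.2668 + 0.2852 + 0.368
 = 1.46

1.46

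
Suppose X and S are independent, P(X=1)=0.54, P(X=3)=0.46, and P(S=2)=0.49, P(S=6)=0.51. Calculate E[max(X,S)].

E[max(X,S)] = Σ_x Σ_s max(x,s) · P(X=x)P(S=s)
 = 2·0.2646 + 6·0.2754 + 3·0.2254 + 6·0.2346
 = 0.5292 + 1.6524 + 0.6762 + 1.4076
 = 4.2654

4.2654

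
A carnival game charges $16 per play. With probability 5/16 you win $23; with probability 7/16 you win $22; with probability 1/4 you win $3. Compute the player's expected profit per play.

E[payout] = 23·5/16 + 22·7/16 + 3·1/4
 = 115/16 + 77/8 + 3/4
 = 281/16
Net = 281/16 - 16 = 25/16

1.5625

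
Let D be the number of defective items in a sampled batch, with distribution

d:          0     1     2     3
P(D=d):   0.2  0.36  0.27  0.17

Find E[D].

E[D] = Σ d·P(D=d)
 = 0·0.2 + 1·0.36 + 2·0.27 + 3·0.17
 = 0 + 0.36 + 0.54 + 0.51
 = 1.41

1.41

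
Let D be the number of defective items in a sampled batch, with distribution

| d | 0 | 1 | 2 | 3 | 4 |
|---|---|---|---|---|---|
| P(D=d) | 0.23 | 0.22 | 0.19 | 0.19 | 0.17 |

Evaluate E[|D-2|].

1.21

E[|D-2|] = Σ |d-2|·P(D=d)
 = 2·0.23 + 1·0.22 + 0·0.19 + 1·0.19 + 2·0.17
 = 0.46 + 0.22 + 0 + 0.19 + 0.34
 = 1.21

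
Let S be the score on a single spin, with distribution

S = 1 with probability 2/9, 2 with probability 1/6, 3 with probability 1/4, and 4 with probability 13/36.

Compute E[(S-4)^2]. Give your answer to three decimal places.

2.917

E[(S-4)^2] = Σ (s-4)^2·P(S=s)
 = 9·2/9 + 4·1/6 + 1·1/4 + 0·13/36
 = 2 + 2/3 + 1/4 + 0
 = 35/12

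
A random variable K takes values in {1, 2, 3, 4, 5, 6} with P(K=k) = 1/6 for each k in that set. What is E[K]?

3.5

E[K] = Σ k·P(K=k)
 = 1·1/6 + 2·1/6 + 3·1/6 + 4·1/6 + 5·1/6 + 6·1/6
 = 1/6 + 1/3 + 1/2 + 2/3 + 5/6 + 1
 = 7/2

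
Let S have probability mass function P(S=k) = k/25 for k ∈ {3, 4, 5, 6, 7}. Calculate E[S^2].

E[S^2] = Σ s^2·P(S=s)
 = 9·3/25 + 16·4/25 + 25·1/5 + 36·6/25 + 49·7/25
 = 27/25 + 64/25 + 5 + 216/25 + 343/25
 = 31

31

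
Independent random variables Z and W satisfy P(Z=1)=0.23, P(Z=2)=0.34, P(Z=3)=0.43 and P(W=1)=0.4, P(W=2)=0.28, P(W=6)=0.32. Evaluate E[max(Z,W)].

E[max(Z,W)] = Σ_z Σ_w max(z,w) · P(Z=z)P(W=w)
 = 1·0.092 + 2·0.0644 + 6·0.0736 + 2·0.136 + 2·0.0952 + 6·0.1088 + 3·0.172 + 3·0.1204 + 6·0.1376
 = 0.092 + 0.1288 + 0.4416 + 0.272 + 0.1904 + 0.6528 + 0.516 + 0.3612 + 0.8256
 = 3.4804

3.4804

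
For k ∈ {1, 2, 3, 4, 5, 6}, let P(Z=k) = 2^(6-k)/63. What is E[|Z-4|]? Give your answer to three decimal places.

E[|Z-4|] = Σ |z-4|·P(Z=z)
 = 3·32/63 + 2·16/63 + 1·8/63 + 0·4/63 + 1·2/63 + 2·1/63
 = 32/21 + 32/63 + 8/63 + 0 + 2/63 + 2/63
 = 20/9

2.222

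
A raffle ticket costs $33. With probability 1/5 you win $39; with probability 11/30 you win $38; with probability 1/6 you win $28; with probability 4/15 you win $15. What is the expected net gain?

-2.6

E[payout] = 39·1/5 + 38·11/30 + 28·1/6 + 15·4/15
 = 39/5 + 209/15 + 14/3 + 4
 = 152/5
Net = 152/5 - 33 = -13/5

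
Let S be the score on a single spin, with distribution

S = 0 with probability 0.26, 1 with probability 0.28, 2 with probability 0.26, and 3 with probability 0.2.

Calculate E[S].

E[S] = Σ s·P(S=s)
 = 0·0.26 + 1·0.28 + 2·0.26 + 3·0.2
 = 0 + 0.28 + 0.52 + 0.6
 = 1.4

1.4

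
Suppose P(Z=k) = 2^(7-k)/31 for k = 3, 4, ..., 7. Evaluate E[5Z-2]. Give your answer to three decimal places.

E[5Z-2] = Σ (5z-2)·P(Z=z)
 = 13·16/31 + 18·8/31 + 23·4/31 + 28·2/31 + 33·1/31
 = 208/31 + 144/31 + 92/31 + 56/31 + 33/31
 = 533/31

17.194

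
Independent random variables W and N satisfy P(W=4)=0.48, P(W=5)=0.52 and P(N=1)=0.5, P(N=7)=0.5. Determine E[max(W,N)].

E[max(W,N)] = Σ_w Σ_n max(w,n) · P(W=w)P(N=n)
 = 4·0.24 + 7·0.24 + 5·0.26 + 7·0.26
 = 0.96 + 1.68 + 1.3 + 1.82
 = 5.76

5.76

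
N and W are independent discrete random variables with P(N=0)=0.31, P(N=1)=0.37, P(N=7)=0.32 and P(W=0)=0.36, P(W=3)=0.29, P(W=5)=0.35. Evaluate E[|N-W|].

3.0796

E[|N-W|] = Σ_n Σ_w |n-w| · P(N=n)P(W=w)
 = 0·0.1116 + 3·0.0899 + 5·0.1085 + 1·0.1332 + 2·0.1073 + 4·0.1295 + 7·0.1152 + 4·0.0928 + 2·0.112
 = 0 + 0.2697 + 0.5425 + 0.1332 + 0.2146 + 0.518 + 0.8064 + 0.3712 + 0.224
 = 3.0796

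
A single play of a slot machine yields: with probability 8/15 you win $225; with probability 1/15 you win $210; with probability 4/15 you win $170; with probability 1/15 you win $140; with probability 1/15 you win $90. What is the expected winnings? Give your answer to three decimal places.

194.667

E[payout] = 225·8/15 + 210·1/15 + 170·4/15 + 140·1/15 + 90·1/15
 = 120 + 14 + 136/3 + 28/3 + 6
 = 584/3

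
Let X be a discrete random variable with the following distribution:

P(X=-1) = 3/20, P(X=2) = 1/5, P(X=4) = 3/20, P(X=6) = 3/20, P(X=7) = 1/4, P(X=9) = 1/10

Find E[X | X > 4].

P(X > 4) = 3/20 + 1/4 + 1/10 = 1/2.
E[X | X > 4] = [6·3/20 + 7·1/4 + 9·1/10] / (1/2)
 = 71/20 / (1/2)
 = 71/10

7.1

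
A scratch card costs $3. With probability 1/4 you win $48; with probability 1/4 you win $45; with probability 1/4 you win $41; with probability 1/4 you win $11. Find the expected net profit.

E[payout] = 48·1/4 + 45·1/4 + 41·1/4 + 11·1/4
 = 12 + 45/4 + 41/4 + 11/4
 = 145/4
Net = 145/4 - 3 = 133/4

33.25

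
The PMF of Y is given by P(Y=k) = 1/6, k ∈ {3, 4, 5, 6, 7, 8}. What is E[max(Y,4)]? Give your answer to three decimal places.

5.667

E[max(Y,4)] = Σ max(y,4)·P(Y=y)
 = 4·1/6 + 4·1/6 + 5·1/6 + 6·1/6 + 7·1/6 + 8·1/6
 = 2/3 + 2/3 + 5/6 + 1 + 7/6 + 4/3
 = 17/3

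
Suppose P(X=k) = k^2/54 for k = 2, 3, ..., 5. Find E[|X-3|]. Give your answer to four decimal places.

1.2963

E[|X-3|] = Σ |x-3|·P(X=x)
 = 1·2/27 + 0·1/6 + 1·8/27 + 2·25/54
 = 2/27 + 0 + 8/27 + 25/27
 = 35/27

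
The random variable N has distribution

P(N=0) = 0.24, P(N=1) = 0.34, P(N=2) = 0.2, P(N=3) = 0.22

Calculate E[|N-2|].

1.04

E[|N-2|] = Σ |n-2|·P(N=n)
 = 2·0.24 + 1·0.34 + 0·0.2 + 1·0.22
 = 0.48 + 0.34 + 0 + 0.22
 = 1.04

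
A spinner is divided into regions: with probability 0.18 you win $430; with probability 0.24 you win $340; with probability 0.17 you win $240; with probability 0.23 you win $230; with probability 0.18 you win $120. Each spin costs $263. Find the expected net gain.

E[payout] = 430·0.18 + 340·0.24 + 240·0.17 + 230·0.23 + 120·0.18
 = 77.4 + 81.6 + 40.8 + 52.9 + 21.6
 = 274.3
Net = 274.3 - 263 = 11.3

11.3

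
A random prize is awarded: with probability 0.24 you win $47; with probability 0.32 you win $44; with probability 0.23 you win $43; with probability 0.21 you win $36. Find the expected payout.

E[payout] = 47·0.24 + 44·0.32 + 43·0.23 + 36·0.21
 = 11.28 + 14.08 + 9.89 + 7.56
 = 42.81

42.81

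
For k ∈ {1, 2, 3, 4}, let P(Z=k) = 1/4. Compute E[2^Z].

E[2^Z] = Σ 2^z·P(Z=z)
 = 2·1/4 + 4·1/4 + 8·1/4 + 16·1/4
 = 1/2 + 1 + 2 + 4
 = 15/2

7.5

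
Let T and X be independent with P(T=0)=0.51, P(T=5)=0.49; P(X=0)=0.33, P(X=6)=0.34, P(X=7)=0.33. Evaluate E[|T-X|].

E[|T-X|] = Σ_t Σ_x |t-x| · P(T=t)P(X=x)
 = 0·0.1683 + 6·0.1734 + 7·0.1683 + 5·0.1617 + 1·0.1666 + 2·0.1617
 = 0 + 1.0404 + 1.1781 + 0.8085 + 0.1666 + 0.3234
 = 3.517

3.517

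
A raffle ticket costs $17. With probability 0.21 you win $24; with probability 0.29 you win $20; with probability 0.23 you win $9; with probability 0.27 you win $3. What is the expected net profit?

-3.28

E[payout] = 24·0.21 + 20·0.29 + 9·0.23 + 3·0.27
 = 5.04 + 5.8 + 2.07 + 0.81
 = 13.72
Net = 13.72 - 17 = -3.28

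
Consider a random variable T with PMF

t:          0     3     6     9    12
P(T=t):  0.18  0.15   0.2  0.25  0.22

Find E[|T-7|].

3.66

E[|T-7|] = Σ |t-7|·P(T=t)
 = 7·0.18 + 4·0.15 + 1·0.2 + 2·0.25 + 5·0.22
 = 1.26 + 0.6 + 0.2 + 0.5 + 1.1
 = 3.66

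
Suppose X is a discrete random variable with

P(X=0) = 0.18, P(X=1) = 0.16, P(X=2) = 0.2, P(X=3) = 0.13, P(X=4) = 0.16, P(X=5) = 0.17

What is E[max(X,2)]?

2.96

E[max(X,2)] = Σ max(x,2)·P(X=x)
 = 2·0.18 + 2·0.16 + 2·0.2 + 3·0.13 + 4·0.16 + 5·0.17
 = 0.36 + 0.32 + 0.4 + 0.39 + 0.64 + 0.85
 = 2.96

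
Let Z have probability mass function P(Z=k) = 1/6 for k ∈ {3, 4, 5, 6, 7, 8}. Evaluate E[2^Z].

E[2^Z] = Σ 2^z·P(Z=z)
 = 8·1/6 + 16·1/6 + 32·1/6 + 64·1/6 + 128·1/6 + 256·1/6
 = 4/3 + 8/3 + 16/3 + 32/3 + 64/3 + 128/3
 = 84

84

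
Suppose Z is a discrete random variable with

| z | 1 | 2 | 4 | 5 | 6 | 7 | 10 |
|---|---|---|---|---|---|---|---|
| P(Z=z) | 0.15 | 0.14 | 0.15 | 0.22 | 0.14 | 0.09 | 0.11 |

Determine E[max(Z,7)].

E[max(Z,7)] = Σ max(z,7)·P(Z=z)
 = 7·0.15 + 7·0.14 + 7·0.15 + 7·0.22 + 7·0.14 + 7·0.09 + 10·0.11
 = 1.05 + 0.98 + 1.05 + 1.54 + 0.98 + 0.63 + 1.1
 = 7.33

7.33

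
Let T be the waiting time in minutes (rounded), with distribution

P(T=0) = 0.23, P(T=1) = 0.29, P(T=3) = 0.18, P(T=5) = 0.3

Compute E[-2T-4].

-8.66

E[-2T-4] = Σ (-2t-4)·P(T=t)
 = (-4)·0.23 + (-6)·0.29 + (-10)·0.18 + (-14)·0.3
 = (-0.92) + (-1.74) + (-1.8) + (-4.2)
 = -8.66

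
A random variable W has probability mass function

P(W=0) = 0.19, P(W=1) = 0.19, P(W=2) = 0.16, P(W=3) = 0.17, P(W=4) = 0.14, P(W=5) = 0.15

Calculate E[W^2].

E[W^2] = Σ w^2·P(W=w)
 = 0·0.19 + 1·0.19 + 4·0.16 + 9·0.17 + 16·0.14 + 25·0.15
 = 0 + 0.19 + 0.64 + 1.53 + 2.24 + 3.75
 = 8.35

8.35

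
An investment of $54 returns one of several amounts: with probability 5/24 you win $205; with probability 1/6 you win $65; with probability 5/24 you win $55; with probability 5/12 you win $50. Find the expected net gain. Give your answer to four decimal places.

E[payout] = 205·5/24 + 65·1/6 + 55·5/24 + 50·5/12
 = 1025/24 + 65/6 + 275/24 + 125/6
 = 515/6
Net = 515/6 - 54 = 191/6

31.8333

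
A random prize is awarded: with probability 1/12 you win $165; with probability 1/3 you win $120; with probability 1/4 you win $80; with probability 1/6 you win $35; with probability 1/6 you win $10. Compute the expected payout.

81.25

E[payout] = 165·1/12 + 120·1/3 + 80·1/4 + 35·1/6 + 10·1/6
 = 55/4 + 40 + 20 + 35/6 + 5/3
 = 325/4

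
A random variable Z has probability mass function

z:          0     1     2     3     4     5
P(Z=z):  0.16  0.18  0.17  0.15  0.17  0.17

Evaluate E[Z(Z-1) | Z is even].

4.76

P(Z is even) = 0.16 + 0.17 + 0.17 = 0.5.
E[Z(Z-1) | Z is even] = [0·0.16 + 2·0.17 + 12·0.17] / 0.5
 = 2.38 / 0.5
 = 119/25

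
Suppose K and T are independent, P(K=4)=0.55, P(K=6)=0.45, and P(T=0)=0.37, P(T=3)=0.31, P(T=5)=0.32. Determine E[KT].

12.397

E[KT] = Σ_k Σ_t kt · P(K=k)P(T=t)
 = 0·0.2035 + 12·0.1705 + 20·0.176 + 0·0.1665 + 18·0.1395 + 30·0.144
 = 0 + 2.046 + 3.52 + 0 + 2.511 + 4.32
 = 12.397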